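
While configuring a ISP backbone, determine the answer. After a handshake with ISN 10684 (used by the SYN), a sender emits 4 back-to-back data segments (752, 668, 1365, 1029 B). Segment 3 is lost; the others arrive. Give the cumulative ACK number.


SYN uses sequence number 10684; first data byte = ISN + 1 = 10685.
Segment 1: SEQ = 10685, len = 752 B, covers [10685, 11436]
Segment 2: SEQ = 11437, len = 668 B, covers [11437, 12104]
Segment 3: SEQ = 12105, len = 1365 B, covers [12105, 13469] [LOST]
Segment 4: SEQ = 13470, len = 1029 B, covers [13470, 14498]
In-order data received: bytes [10685, 12104] (segments 1..2).
Segment 3 missing -> gap begins at byte 12105; later segments buffered out of order.
Cumulative ACK = next expected in-order byte = 10685 + 752 + 668 = 12105

12105


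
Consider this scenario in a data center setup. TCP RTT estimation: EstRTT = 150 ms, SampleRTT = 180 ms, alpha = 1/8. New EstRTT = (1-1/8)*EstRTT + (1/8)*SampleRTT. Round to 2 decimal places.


Given: EstRTT = 150 ms, SampleRTT = 180 ms, alpha = 1/8
New EstRTT = (1 - alpha) * EstRTT + alpha * SampleRTT
(7/8) * 150 = 131.25
(1/8) * 180 = 22.5
New EstRTT = 131.25 + 22.5 = 153.75 ms -> 153.75 ms (2 dp)

153.75


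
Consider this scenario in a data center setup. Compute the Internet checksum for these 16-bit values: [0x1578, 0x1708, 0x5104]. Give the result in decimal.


Given words: [0x1578, 0x1708, 0x5104]
Step 1: Sum all words
Raw sum = 5496 + 5896 + 20740 = 32132
One's complement = ~32132 & 0xFFFF = 33403

33403


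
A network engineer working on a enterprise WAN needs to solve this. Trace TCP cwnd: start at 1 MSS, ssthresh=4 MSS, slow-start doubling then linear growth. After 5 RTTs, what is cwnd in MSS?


RTT 0: cwnd = 1 MSS (initial)
RTT 1: cwnd = 2 MSS (slow start, doubled)
RTT 2: cwnd = 4 MSS (slow start, doubled)
RTT 3: cwnd = 5 MSS (congestion avoidance, +1)
RTT 4: cwnd = 6 MSS (congestion avoidance, +1)
RTT 5: cwnd = 7 MSS (congestion avoidance, +1)

7


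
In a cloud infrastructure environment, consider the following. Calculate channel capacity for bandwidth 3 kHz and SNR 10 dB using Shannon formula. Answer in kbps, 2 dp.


Given: B = 3 kHz, SNR = 10 dB
SNR linear = 10^(10/10) = 10
1 + SNR = 11
log2(11) = 3.4594316186
C = 3 * 1000 * 3.4594316186 = 10378.2949 bps
C = 10.378295 kbps -> 10.38 kbps (2 dp)

10.38


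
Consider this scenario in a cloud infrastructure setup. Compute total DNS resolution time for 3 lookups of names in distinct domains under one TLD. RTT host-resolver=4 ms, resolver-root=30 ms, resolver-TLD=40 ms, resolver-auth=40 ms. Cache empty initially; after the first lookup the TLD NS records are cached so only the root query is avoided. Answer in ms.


Lookup 1 (cold cache): local + root + TLD + auth = 4 + 30 + 40 + 40 = 114 ms
Lookups 2..3 (TLD NS cached -> skip root; new domain -> still ask TLD and auth): local + TLD + auth = 4 + 40 + 40 = 84 ms each
Remaining 2 lookups: 2 * 84 = 168 ms
Total = 114 + 168 = 282 ms

282


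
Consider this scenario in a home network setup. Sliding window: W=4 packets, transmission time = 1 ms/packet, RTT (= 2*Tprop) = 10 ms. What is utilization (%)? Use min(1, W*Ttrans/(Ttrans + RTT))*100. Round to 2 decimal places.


Given: W = 4, Ttrans = 1 ms, RTT = 10 ms (= 2 * Tprop, Tprop = 5 ms)
Cycle time = Ttrans + RTT = 1 + 10 = 11 ms (first packet sent until its ACK returns)
W * Ttrans = 4 * 1 = 4 ms of sending per cycle
W * Ttrans / (Ttrans + RTT) = 4 / 11 = 0.363636
U = min(1, 0.363636) = 0.363636
U% = 36.36%

36.36


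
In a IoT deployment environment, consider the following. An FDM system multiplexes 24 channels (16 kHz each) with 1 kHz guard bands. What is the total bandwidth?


Given: 24 channels, 16 kHz each, guard = 1 kHz
Channel bandwidth = 24 * 16 = 384 kHz
Guard bands = 23 gaps * 1 kHz = 23 kHz
Total = 384 + 23 = 407 kHz

407


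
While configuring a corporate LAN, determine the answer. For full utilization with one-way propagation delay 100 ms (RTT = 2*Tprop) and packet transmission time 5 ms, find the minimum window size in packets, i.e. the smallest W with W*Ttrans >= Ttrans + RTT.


Given: Ttrans = 5 ms, RTT = 200 ms (= 2 * Tprop, Tprop = 100 ms)
Time until first ACK returns = Ttrans + RTT = 5 + 200 = 205 ms
Need W * Ttrans >= Ttrans + RTT  ->  W >= (Ttrans + RTT) / Ttrans
(Ttrans + RTT) / Ttrans = 205 / 5 = 41
W_min = ceil(41) = 41

41


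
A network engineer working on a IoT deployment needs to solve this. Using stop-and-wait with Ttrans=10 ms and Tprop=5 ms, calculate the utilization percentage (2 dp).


Given: Ttrans = 10 ms, Tprop = 5 ms
RTT = 2 * Tprop = 2 * 5 = 10 ms
U = Ttrans / (Ttrans + RTT)
U = 10 / (10 + 10)
U = 10 / 20 = 0.5
U% = 50.00%

50.00


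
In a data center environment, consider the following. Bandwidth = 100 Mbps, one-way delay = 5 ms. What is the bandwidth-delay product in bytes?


Given: bandwidth = 100 Mbps, delay = 5 ms
BDP in bits = 100 * 10^6 * 5 / 1000
BDP in bits = 500000
BDP in bytes = 500000 / 8 = 62500

62500


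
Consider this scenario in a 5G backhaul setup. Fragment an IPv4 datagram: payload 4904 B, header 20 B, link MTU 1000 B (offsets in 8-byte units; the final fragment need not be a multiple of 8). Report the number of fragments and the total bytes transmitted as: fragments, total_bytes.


Max data per non-final fragment = floor((MTU - header)/8)*8 = floor((1000 - 20)/8)*8 = floor(980/8)*8 = 976 B
Final fragment needs no 8-byte alignment: it can carry up to MTU - header = 980 B
Non-final fragments needed = ceil((payload - 980) / 976) = ceil(3924/976) = ceil(4.0205) = 5
Number of fragments = 5 + 1 = 6
Fragment sizes (data): 5 * 976 B + 24 B (last, 24 <= 980 OK)
Total bytes sent = payload + n_frags * header = 4904 + 6*20 = 4904 + 120 = 5024 B

6, 5024


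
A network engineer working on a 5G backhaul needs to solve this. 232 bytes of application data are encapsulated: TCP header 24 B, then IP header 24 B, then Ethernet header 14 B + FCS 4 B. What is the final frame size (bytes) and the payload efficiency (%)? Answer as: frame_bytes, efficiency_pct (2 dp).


TCP segment = 232 + 24 = 256 B
IP packet = 256 + 24 = 280 B
Ethernet frame = 280 + 14 + 4 = 298 B
Efficiency = app / frame = 232 / 298 = 0.778523 = 77.8523% -> 77.85% (2 dp)

298, 77.85


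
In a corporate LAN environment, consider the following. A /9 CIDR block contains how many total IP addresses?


Given: CIDR prefix /9
Host bits = 32 - 9 = 23
Total addresses = 2^23 = 8388608

8388608


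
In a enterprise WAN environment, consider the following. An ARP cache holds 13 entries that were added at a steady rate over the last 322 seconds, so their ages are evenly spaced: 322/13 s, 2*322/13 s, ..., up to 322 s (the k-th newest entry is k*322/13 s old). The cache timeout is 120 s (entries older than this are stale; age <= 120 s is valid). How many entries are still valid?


Ages are k * 322/13 s for k = 1..13 (spacing = 24.7692 s).
Entry k is valid iff k * 322/13 <= 120 iff k <= 13 * 120 / 322 = 4.8447
n_valid = floor(4.8447) = 4
(n_stale = 13 - 4 = 9)

4


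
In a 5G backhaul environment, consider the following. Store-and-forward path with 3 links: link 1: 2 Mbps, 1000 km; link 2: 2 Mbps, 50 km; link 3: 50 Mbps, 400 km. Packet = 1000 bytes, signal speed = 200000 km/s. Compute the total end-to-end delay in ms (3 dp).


Packet = 1000 bytes = 8000 bits. Store-and-forward: sum (t_trans + t_prop) per link.
Link 1: t_trans = 8000/(2*10^6) s = 4.0000 ms; t_prop = 1000/200000 s = 5.0000 ms; subtotal = 9.0000 ms
Link 2: t_trans = 8000/(2*10^6) s = 4.0000 ms; t_prop = 50/200000 s = 0.2500 ms; subtotal = 4.2500 ms
Link 3: t_trans = 8000/(50*10^6) s = 0.1600 ms; t_prop = 400/200000 s = 2.0000 ms; subtotal = 2.1600 ms
End-to-end = 9.0000 + 4.2500 + 2.1600 = 15.4100 ms -> 15.410 ms (3 dp)

15.410


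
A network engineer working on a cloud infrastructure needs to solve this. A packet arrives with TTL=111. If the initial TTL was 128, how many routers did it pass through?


Given: initial TTL = 128, received TTL = 111
Hops = initial TTL - received TTL
Hops = 128 - 111 = 17

17


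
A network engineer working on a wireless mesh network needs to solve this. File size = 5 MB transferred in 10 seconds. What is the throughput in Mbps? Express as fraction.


Given: file = 5 MB, time = 10 s
File in Mb = 5 * 8 = 40 Mb
Throughput = 40 / 10 Mbps
Throughput = 4 Mbps

4


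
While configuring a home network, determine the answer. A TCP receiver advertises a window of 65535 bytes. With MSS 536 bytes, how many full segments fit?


Given: RWND = 65535 bytes, MSS = 536 bytes
Full segments = floor(RWND / MSS)
Full segments = floor(65535 / 536)
Full segments = floor(122.2668) = 122

122


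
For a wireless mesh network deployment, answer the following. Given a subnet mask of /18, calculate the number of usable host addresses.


Given: subnet mask /18
Host bits = 32 - 18 = 14
Total addresses = 2^14 = 16384
Usable hosts = 16384 - 2 (network + broadcast) = 16382

16382


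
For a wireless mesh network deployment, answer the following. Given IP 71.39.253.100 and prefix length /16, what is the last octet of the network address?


Given: IP = 71.39.253.100, prefix = /16
Subnet mask = 255.255.0.0
Last octet of IP: 100
Last octet of mask: 0
Network last octet = 100 AND 0 = 0

0


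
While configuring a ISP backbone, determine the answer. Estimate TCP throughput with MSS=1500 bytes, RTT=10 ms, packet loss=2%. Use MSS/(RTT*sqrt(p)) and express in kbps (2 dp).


Given: MSS = 1500 bytes, RTT = 10 ms, loss = 2%
RTT in seconds = 10 / 1000 = 0.01
Loss rate = 2% = 0.02
sqrt(loss) = sqrt(0.02) = 0.141421356237
Throughput (bytes/s) = 1500 / (0.01 * 0.141421356237) = 1060660.1718
Throughput (kbps) = 1060660.1718 * 8 / 1000 = 8485.281374 -> 8485.28 kbps (2 dp)

8485.28


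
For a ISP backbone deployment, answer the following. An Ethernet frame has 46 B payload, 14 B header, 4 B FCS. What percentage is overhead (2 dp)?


Given: payload = 46 B, header = 14 B, trailer = 4 B
Overhead bytes = header + trailer = 14 + 4 = 18
Total frame = payload + overhead = 46 + 18 = 64
Overhead % = 18 / 64 * 100 = 28.1250% -> 28.13% (2 dp)

28.13


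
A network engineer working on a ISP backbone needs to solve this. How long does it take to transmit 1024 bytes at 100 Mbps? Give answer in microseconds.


Given: packet = 1024 bytes, bandwidth = 100 Mbps
Packet in bits = 1024 * 8 = 8192 bits
Bandwidth = 100 * 10^6 = 100000000 bps
Time = 8192 / 100000000 seconds
Time in us = 8192 * 10^6 / 100000000 = 81.92

81.92


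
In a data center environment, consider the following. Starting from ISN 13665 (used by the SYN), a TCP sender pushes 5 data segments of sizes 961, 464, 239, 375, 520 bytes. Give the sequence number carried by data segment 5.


The SYN occupies sequence number ISN = 13665, so the first data byte is ISN + 1 = 13666.
SEQ of data segment i = (ISN + 1) + sum of payload sizes of segments 1..i-1.
Segment 1: SEQ = 13666, payload = 961 bytes
Segment 2: SEQ = 14627, payload = 464 bytes
Segment 3: SEQ = 15091, payload = 239 bytes
Segment 4: SEQ = 15330, payload = 375 bytes
Segment 5: SEQ = 15705, payload = 520 bytes
SEQ of segment 5 = 13666 + 961 + 464 + 239 + 375 = 15705

15705


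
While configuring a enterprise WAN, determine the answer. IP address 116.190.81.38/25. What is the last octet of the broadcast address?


Given: IP = 116.190.81.38, prefix = /25
Host bits = 32 - 25 = 7
Network last octet = 38 AND mask = 0
Host part size = 2^7 - 1 = 127
Broadcast last octet = 0 OR 127 = 127

127


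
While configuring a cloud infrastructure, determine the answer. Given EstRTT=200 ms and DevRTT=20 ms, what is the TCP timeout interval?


Given: EstRTT = 200 ms, DevRTT = 20 ms
Timeout = EstRTT + 4 * DevRTT
4 * DevRTT = 4 * 20 = 80
Timeout = 200 + 80 = 280 ms

280


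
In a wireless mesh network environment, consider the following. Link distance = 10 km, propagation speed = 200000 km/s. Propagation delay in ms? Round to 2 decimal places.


Given: distance = 10 km, speed = 200000 km/s
Delay = distance / speed = 10 / 200000 seconds
Delay in ms = 10 * 1000 / 200000
Delay = 0.0500 ms
Rounded to 2 dp = 0.05 ms

0.05


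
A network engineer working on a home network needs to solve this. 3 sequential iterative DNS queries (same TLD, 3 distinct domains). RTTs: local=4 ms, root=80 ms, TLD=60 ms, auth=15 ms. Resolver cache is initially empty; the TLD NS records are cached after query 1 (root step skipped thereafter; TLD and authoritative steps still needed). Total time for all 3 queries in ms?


Lookup 1 (cold cache): local + root + TLD + auth = 4 + 80 + 60 + 15 = 159 ms
Lookups 2..3 (TLD NS cached -> skip root; new domain -> still ask TLD and auth): local + TLD + auth = 4 + 60 + 15 = 79 ms each
Remaining 2 lookups: 2 * 79 = 158 ms
Total = 159 + 158 = 317 ms

317


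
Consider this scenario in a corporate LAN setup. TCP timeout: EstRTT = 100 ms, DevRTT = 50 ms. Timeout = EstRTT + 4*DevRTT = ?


Given: EstRTT = 100 ms, DevRTT = 50 ms
Timeout = EstRTT + 4 * DevRTT
4 * DevRTT = 4 * 50 = 200
Timeout = 100 + 200 = 300 ms

300


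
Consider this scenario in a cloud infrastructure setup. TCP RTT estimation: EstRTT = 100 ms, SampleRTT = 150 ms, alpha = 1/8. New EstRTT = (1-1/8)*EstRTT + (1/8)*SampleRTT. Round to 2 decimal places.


Given: EstRTT = 100 ms, SampleRTT = 150 ms, alpha = 1/8
New EstRTT = (1 - alpha) * EstRTT + alpha * SampleRTT
(7/8) * 100 = 87.5
(1/8) * 150 = 18.75
New EstRTT = 87.5 + 18.75 = 106.25 ms -> 106.25 ms (2 dp)

106.25


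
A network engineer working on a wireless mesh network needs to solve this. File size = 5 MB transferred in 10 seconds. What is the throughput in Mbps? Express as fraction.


Given: file = 5 MB, time = 10 s
File in Mb = 5 * 8 = 40 Mb
Throughput = 40 / 10 Mbps
Throughput = 4 Mbps

4


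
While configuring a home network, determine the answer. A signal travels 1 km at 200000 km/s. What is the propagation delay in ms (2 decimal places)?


Given: distance = 1 km, speed = 200000 km/s
Delay = distance / speed = 1 / 200000 seconds
Delay in ms = 1 * 1000 / 200000
Delay = 0.0050 ms
Rounded to 2 dp = 0.01 ms

0.01


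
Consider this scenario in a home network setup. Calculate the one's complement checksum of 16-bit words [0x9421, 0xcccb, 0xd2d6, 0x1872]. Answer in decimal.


Given words: [0x9421, 0xcccb, 0xd2d6, 0x1872]
Step 1: Sum all words
Raw sum = 37921 + 52427 + 53974 + 6258 = 150580
Step 2: Fold carry: (19508 + 2) = 19510
One's complement = ~19510 & 0xFFFF = 46025

46025


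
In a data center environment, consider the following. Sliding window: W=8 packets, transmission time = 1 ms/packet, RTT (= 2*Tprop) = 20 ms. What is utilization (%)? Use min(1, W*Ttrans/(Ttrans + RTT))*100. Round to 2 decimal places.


Given: W = 8, Ttrans = 1 ms, RTT = 20 ms (= 2 * Tprop, Tprop = 10 ms)
Cycle time = Ttrans + RTT = 1 + 20 = 21 ms (first packet sent until its ACK returns)
W * Ttrans = 8 * 1 = 8 ms of sending per cycle
W * Ttrans / (Ttrans + RTT) = 8 / 21 = 0.380952
U = min(1, 0.380952) = 0.380952
U% = 38.10%

38.10


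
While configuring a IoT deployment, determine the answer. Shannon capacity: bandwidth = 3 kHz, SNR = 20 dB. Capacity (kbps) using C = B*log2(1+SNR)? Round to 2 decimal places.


Given: B = 3 kHz, SNR = 20 dB
SNR linear = 10^(20/10) = 100
1 + SNR = 101
log2(101) = 6.6582114828
C = 3 * 1000 * 6.6582114828 = 19974.6344 bps
C = 19.974634 kbps -> 19.97 kbps (2 dp)

19.97


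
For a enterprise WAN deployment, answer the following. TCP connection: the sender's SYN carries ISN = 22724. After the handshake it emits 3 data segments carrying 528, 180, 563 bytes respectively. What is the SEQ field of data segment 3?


The SYN occupies sequence number ISN = 22724, so the first data byte is ISN + 1 = 22725.
SEQ of data segment i = (ISN + 1) + sum of payload sizes of segments 1..i-1.
Segment 1: SEQ = 22725, payload = 528 bytes
Segment 2: SEQ = 23253, payload = 180 bytes
Segment 3: SEQ = 23433, payload = 563 bytes
SEQ of segment 3 = 22725 + 528 + 180 = 23433

23433


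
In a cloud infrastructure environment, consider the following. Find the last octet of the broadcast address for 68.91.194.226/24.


Given: IP = 68.91.194.226, prefix = /24
Host bits = 32 - 24 = 8
Network last octet = 226 AND mask = 0
Host part size = 2^8 - 1 = 255
Broadcast last octet = 0 OR 255 = 255

255


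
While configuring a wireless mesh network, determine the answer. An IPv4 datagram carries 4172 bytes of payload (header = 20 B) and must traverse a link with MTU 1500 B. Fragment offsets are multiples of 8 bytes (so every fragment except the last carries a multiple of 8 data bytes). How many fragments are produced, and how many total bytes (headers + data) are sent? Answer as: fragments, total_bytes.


Max data per non-final fragment = floor((MTU - header)/8)*8 = floor((1500 - 20)/8)*8 = floor(1480/8)*8 = 1480 B
Final fragment needs no 8-byte alignment: it can carry up to MTU - header = 1480 B
Non-final fragments needed = ceil((payload - 1480) / 1480) = ceil(2692/1480) = ceil(1.8189) = 2
Number of fragments = 2 + 1 = 3
Fragment sizes (data): 2 * 1480 B + 1212 B (last, 1212 <= 1480 OK)
Total bytes sent = payload + n_frags * header = 4172 + 3*20 = 4172 + 60 = 4232 B

3, 4232


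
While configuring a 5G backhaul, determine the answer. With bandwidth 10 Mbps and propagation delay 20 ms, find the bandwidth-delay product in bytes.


Given: bandwidth = 10 Mbps, delay = 20 ms
BDP in bits = 10 * 10^6 * 20 / 1000
BDP in bits = 200000
BDP in bytes = 200000 / 8 = 25000

25000


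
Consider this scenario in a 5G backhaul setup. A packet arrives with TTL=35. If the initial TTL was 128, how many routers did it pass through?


Given: initial TTL = 128, received TTL = 35
Hops = initial TTL - received TTL
Hops = 128 - 35 = 93

93


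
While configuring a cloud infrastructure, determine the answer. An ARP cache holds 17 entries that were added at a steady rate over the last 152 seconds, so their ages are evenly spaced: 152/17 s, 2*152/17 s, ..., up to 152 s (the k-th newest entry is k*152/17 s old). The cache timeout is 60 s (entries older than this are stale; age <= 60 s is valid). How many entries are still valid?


Ages are k * 152/17 s for k = 1..17 (spacing = 8.9412 s).
Entry k is valid iff k * 152/17 <= 60 iff k <= 17 * 60 / 152 = 6.7105
n_valid = floor(6.7105) = 6
(n_stale = 17 - 6 = 11)

6


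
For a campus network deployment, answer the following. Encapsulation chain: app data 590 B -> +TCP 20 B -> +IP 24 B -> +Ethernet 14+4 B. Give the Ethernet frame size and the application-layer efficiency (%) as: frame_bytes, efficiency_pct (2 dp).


TCP segment = 590 + 20 = 610 B
IP packet = 610 + 24 = 634 B
Ethernet frame = 634 + 14 + 4 = 652 B
Efficiency = app / frame = 590 / 652 = 0.904908 = 90.4908% -> 90.49% (2 dp)

652, 90.49


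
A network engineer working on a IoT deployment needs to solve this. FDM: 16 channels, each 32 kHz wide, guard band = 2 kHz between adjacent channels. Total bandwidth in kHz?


Given: 16 channels, 32 kHz each, guard = 2 kHz
Channel bandwidth = 16 * 32 = 512 kHz
Guard bands = 15 gaps * 2 kHz = 30 kHz
Total = 512 + 30 = 542 kHz

542


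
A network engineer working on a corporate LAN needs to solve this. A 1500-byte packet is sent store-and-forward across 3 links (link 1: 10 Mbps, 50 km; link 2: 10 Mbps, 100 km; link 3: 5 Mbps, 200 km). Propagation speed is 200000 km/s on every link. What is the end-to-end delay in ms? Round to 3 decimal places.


Packet = 1500 bytes = 12000 bits. Store-and-forward: sum (t_trans + t_prop) per link.
Link 1: t_trans = 12000/(10*10^6) s = 1.2000 ms; t_prop = 50/200000 s = 0.2500 ms; subtotal = 1.4500 ms
Link 2: t_trans = 12000/(10*10^6) s = 1.2000 ms; t_prop = 100/200000 s = 0.5000 ms; subtotal = 1.7000 ms
Link 3: t_trans = 12000/(5*10^6) s = 2.4000 ms; t_prop = 200/200000 s = 1.0000 ms; subtotal = 3.4000 ms
End-to-end = 1.4500 + 1.7000 + 3.4000 = 6.5500 ms -> 6.550 ms (3 dp)

6.550


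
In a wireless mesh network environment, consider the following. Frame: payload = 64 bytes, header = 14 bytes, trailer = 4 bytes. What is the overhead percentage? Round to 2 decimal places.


Given: payload = 64 B, header = 14 B, trailer = 4 B
Overhead bytes = header + trailer = 14 + 4 = 18
Total frame = payload + overhead = 64 + 18 = 82
Overhead % = 18 / 82 * 100 = 21.9512% -> 21.95% (2 dp)

21.95


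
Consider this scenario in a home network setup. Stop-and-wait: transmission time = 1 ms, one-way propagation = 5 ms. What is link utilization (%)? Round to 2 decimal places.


Given: Ttrans = 1 ms, Tprop = 5 ms
RTT = 2 * Tprop = 2 * 5 = 10 ms
U = Ttrans / (Ttrans + RTT)
U = 1 / (1 + 10)
U = 1 / 11 = 0.090909
U% = 9.09%

9.09


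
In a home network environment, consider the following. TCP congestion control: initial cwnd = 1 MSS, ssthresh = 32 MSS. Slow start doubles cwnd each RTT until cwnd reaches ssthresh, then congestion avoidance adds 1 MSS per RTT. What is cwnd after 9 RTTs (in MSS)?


RTT 0: cwnd = 1 MSS (initial)
RTT 1: cwnd = 2 MSS (slow start, doubled)
RTT 2: cwnd = 4 MSS (slow start, doubled)
RTT 3: cwnd = 8 MSS (slow start, doubled)
RTT 4: cwnd = 16 MSS (slow start, doubled)
RTT 5: cwnd = 32 MSS (slow start, doubled)
RTT 6: cwnd = 33 MSS (congestion avoidance, +1)
RTT 7: cwnd = 34 MSS (congestion avoidance, +1)
RTT 8: cwnd = 35 MSS (congestion avoidance, +1)
RTT 9: cwnd = 36 MSS (congestion avoidance, +1)

36


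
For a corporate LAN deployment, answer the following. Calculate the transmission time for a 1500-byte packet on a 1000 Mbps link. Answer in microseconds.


Given: packet = 1500 bytes, bandwidth = 1000 Mbps
Packet in bits = 1500 * 8 = 12000 bits
Bandwidth = 1000 * 10^6 = 1000000000 bps
Time = 12000 / 1000000000 seconds
Time in us = 12000 * 10^6 / 1000000000 = 12

12


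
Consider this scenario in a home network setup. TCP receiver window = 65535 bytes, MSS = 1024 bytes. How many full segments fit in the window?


Given: RWND = 65535 bytes, MSS = 1024 bytes
Full segments = floor(RWND / MSS)
Full segments = floor(65535 / 1024)
Full segments = floor(63.999) = 63

63


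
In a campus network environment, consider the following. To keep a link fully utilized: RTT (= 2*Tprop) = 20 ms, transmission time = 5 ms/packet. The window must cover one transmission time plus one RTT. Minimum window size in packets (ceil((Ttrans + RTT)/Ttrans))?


Given: Ttrans = 5 ms, RTT = 20 ms (= 2 * Tprop, Tprop = 10 ms)
Time until first ACK returns = Ttrans + RTT = 5 + 20 = 25 ms
Need W * Ttrans >= Ttrans + RTT  ->  W >= (Ttrans + RTT) / Ttrans
(Ttrans + RTT) / Ttrans = 25 / 5 = 5
W_min = ceil(5) = 5

5


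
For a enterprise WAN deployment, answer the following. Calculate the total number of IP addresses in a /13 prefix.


Given: CIDR prefix /13
Host bits = 32 - 13 = 19
Total addresses = 2^19 = 524288

524288


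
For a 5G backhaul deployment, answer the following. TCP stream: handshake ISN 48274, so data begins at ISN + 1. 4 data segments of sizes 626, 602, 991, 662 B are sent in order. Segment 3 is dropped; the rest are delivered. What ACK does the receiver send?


SYN uses sequence number 48274; first data byte = ISN + 1 = 48275.
Segment 1: SEQ = 48275, len = 626 B, covers [48275, 48900]
Segment 2: SEQ = 48901, len = 602 B, covers [48901, 49502]
Segment 3: SEQ = 49503, len = 991 B, covers [49503, 50493] [LOST]
Segment 4: SEQ = 50494, len = 662 B, covers [50494, 51155]
In-order data received: bytes [48275, 49502] (segments 1..2).
Segment 3 missing -> gap begins at byte 49503; later segments buffered out of order.
Cumulative ACK = next expected in-order byte = 48275 + 626 + 602 = 49503

49503


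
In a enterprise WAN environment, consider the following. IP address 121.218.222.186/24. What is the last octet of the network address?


Given: IP = 121.218.222.186, prefix = /24
Subnet mask = 255.255.255.0
Last octet of IP: 186
Last octet of mask: 0
Network last octet = 186 AND 0 = 0

0


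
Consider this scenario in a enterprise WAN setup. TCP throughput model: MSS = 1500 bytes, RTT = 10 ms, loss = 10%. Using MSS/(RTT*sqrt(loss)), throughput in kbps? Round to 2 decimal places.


Given: MSS = 1500 bytes, RTT = 10 ms, loss = 10%
RTT in seconds = 10 / 1000 = 0.01
Loss rate = 10% = 0.1
sqrt(loss) = sqrt(0.1) = 0.316227766017
Throughput (bytes/s) = 1500 / (0.01 * 0.316227766017) = 474341.6490
Throughput (kbps) = 474341.6490 * 8 / 1000 = 3794.733192 -> 3794.73 kbps (2 dp)

3794.73


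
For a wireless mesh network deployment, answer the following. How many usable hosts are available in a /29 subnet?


Given: subnet mask /29
Host bits = 32 - 29 = 3
Total addresses = 2^3 = 8
Usable hosts = 8 - 2 (network + broadcast) = 6

6


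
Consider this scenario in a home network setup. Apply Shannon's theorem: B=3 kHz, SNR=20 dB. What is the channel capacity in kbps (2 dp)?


Given: B = 3 kHz, SNR = 20 dB
SNR linear = 10^(20/10) = 100
1 + SNR = 101
log2(101) = 6.6582114828
C = 3 * 1000 * 6.6582114828 = 19974.6344 bps
C = 19.974634 kbps -> 19.97 kbps (2 dp)

19.97


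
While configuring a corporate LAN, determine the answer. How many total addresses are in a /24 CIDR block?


Given: CIDR prefix /24
Host bits = 32 - 24 = 8
Total addresses = 2^8 = 256

256


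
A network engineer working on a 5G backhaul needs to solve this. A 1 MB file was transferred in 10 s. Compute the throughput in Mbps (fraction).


Given: file = 1 MB, time = 10 s
File in Mb = 1 * 8 = 8 Mb
Throughput = 8 / 10 Mbps
Throughput = 4/5 Mbps

4/5


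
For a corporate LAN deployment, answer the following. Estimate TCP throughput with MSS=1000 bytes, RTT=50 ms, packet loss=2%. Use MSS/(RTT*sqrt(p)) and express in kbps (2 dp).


Given: MSS = 1000 bytes, RTT = 50 ms, loss = 2%
RTT in seconds = 50 / 1000 = 0.05
Loss rate = 2% = 0.02
sqrt(loss) = sqrt(0.02) = 0.141421356237
Throughput (bytes/s) = 1000 / (0.05 * 0.141421356237) = 141421.3562
Throughput (kbps) = 141421.3562 * 8 / 1000 = 1131.370850 -> 1131.37 kbps (2 dp)

1131.37


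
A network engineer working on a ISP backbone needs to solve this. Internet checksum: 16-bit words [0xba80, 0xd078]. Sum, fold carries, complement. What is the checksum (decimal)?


Given words: [0xba80, 0xd078]
Step 1: Sum all words
Raw sum = 47744 + 53368 = 101112
Step 2: Fold carry: (35576 + 1) = 35577
One's complement = ~35577 & 0xFFFF = 29958

29958


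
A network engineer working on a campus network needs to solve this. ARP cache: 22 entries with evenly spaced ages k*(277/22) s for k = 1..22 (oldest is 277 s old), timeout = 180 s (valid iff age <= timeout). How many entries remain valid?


Ages are k * 277/22 s for k = 1..22 (spacing = 12.5909 s).
Entry k is valid iff k * 277/22 <= 180 iff k <= 22 * 180 / 277 = 14.2960
n_valid = floor(14.2960) = 14
(n_stale = 22 - 14 = 8)

14


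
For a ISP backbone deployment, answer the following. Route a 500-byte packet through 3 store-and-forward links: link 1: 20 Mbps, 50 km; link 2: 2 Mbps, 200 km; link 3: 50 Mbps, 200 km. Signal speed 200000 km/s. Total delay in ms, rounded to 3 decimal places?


Packet = 500 bytes = 4000 bits. Store-and-forward: sum (t_trans + t_prop) per link.
Link 1: t_trans = 4000/(20*10^6) s = 0.2000 ms; t_prop = 50/200000 s = 0.2500 ms; subtotal = 0.4500 ms
Link 2: t_trans = 4000/(2*10^6) s = 2.0000 ms; t_prop = 200/200000 s = 1.0000 ms; subtotal = 3.0000 ms
Link 3: t_trans = 4000/(50*10^6) s = 0.0800 ms; t_prop = 200/200000 s = 1.0000 ms; subtotal = 1.0800 ms
End-to-end = 0.4500 + 3.0000 + 1.0800 = 4.5300 ms -> 4.530 ms (3 dp)

4.530


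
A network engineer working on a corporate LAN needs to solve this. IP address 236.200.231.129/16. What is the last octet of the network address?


Given: IP = 236.200.231.129, prefix = /16
Subnet mask = 255.255.0.0
Last octet of IP: 129
Last octet of mask: 0
Network last octet = 129 AND 0 = 0

0


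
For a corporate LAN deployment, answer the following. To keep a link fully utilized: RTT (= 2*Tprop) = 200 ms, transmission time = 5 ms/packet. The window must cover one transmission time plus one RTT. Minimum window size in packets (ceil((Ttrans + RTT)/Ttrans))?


Given: Ttrans = 5 ms, RTT = 200 ms (= 2 * Tprop, Tprop = 100 ms)
Time until first ACK returns = Ttrans + RTT = 5 + 200 = 205 ms
Need W * Ttrans >= Ttrans + RTT  ->  W >= (Ttrans + RTT) / Ttrans
(Ttrans + RTT) / Ttrans = 205 / 5 = 41
W_min = ceil(41) = 41

41


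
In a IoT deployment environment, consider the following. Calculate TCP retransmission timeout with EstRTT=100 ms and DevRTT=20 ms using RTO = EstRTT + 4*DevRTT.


Given: EstRTT = 100 ms, DevRTT = 20 ms
Timeout = EstRTT + 4 * DevRTT
4 * DevRTT = 4 * 20 = 80
Timeout = 100 + 80 = 180 ms

180


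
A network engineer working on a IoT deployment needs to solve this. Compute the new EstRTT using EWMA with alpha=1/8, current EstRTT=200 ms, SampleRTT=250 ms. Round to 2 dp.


Given: EstRTT = 200 ms, SampleRTT = 250 ms, alpha = 1/8
New EstRTT = (1 - alpha) * EstRTT + alpha * SampleRTT
(7/8) * 200 = 175
(1/8) * 250 = 31.25
New EstRTT = 175 + 31.25 = 206.25 ms -> 206.25 ms (2 dp)

206.25


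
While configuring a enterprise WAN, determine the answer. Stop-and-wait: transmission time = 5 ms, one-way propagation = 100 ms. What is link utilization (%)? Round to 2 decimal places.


Given: Ttrans = 5 ms, Tprop = 100 ms
RTT = 2 * Tprop = 2 * 100 = 200 ms
U = Ttrans / (Ttrans + RTT)
U = 5 / (5 + 200)
U = 5 / 205 = 0.02439
U% = 2.44%

2.44


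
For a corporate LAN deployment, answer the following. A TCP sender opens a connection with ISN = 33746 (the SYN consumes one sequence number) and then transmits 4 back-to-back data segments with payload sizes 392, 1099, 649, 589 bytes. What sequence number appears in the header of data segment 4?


The SYN occupies sequence number ISN = 33746, so the first data byte is ISN + 1 = 33747.
SEQ of data segment i = (ISN + 1) + sum of payload sizes of segments 1..i-1.
Segment 1: SEQ = 33747, payload = 392 bytes
Segment 2: SEQ = 34139, payload = 1099 bytes
Segment 3: SEQ = 35238, payload = 649 bytes
Segment 4: SEQ = 35887, payload = 589 bytes
SEQ of segment 4 = 33747 + 392 + 1099 + 649 = 35887

35887


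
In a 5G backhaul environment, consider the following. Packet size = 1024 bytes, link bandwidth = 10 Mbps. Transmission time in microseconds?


Given: packet = 1024 bytes, bandwidth = 10 Mbps
Packet in bits = 1024 * 8 = 8192 bits
Bandwidth = 10 * 10^6 = 10000000 bps
Time = 8192 / 10000000 seconds
Time in us = 8192 * 10^6 / 10000000 = 819.2

819.2


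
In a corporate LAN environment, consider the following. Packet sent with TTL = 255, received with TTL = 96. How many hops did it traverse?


Given: initial TTL = 255, received TTL = 96
Hops = initial TTL - received TTL
Hops = 255 - 96 = 159

159


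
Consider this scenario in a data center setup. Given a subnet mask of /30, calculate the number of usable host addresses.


Given: subnet mask /30
Host bits = 32 - 30 = 2
Total addresses = 2^2 = 4
Usable hosts = 4 - 2 (network + broadcast) = 2

2


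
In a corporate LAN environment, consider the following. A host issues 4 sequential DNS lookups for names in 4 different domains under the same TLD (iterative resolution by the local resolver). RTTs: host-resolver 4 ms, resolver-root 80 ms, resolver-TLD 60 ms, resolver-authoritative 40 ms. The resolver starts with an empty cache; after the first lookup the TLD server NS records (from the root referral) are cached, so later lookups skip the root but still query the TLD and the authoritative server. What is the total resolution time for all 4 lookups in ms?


Lookup 1 (cold cache): local + root + TLD + auth = 4 + 80 + 60 + 40 = 184 ms
Lookups 2..4 (TLD NS cached -> skip root; new domain -> still ask TLD and auth): local + TLD + auth = 4 + 60 + 40 = 104 ms each
Remaining 3 lookups: 3 * 104 = 312 ms
Total = 184 + 312 = 496 ms

496


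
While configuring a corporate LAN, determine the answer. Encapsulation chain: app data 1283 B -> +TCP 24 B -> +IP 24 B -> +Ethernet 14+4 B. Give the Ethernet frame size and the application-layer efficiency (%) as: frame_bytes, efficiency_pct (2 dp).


TCP segment = 1283 + 24 = 1307 B
IP packet = 1307 + 24 = 1331 B
Ethernet frame = 1331 + 14 + 4 = 1349 B
Efficiency = app / frame = 1283 / 1349 = 0.951075 = 95.1075% -> 95.11% (2 dp)

1349, 95.11


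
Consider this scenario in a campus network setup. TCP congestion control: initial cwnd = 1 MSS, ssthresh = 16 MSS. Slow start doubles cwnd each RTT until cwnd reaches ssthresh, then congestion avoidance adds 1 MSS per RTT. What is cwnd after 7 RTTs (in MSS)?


RTT 0: cwnd = 1 MSS (initial)
RTT 1: cwnd = 2 MSS (slow start, doubled)
RTT 2: cwnd = 4 MSS (slow start, doubled)
RTT 3: cwnd = 8 MSS (slow start, doubled)
RTT 4: cwnd = 16 MSS (slow start, doubled)
RTT 5: cwnd = 17 MSS (congestion avoidance, +1)
RTT 6: cwnd = 18 MSS (congestion avoidance, +1)
RTT 7: cwnd = 19 MSS (congestion avoidance, +1)

19


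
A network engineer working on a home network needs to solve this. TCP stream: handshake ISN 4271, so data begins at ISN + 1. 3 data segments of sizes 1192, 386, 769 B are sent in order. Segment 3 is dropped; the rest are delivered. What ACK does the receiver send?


SYN uses sequence number 4271; first data byte = ISN + 1 = 4272.
Segment 1: SEQ = 4272, len = 1192 B, covers [4272, 5463]
Segment 2: SEQ = 5464, len = 386 B, covers [5464, 5849]
Segment 3: SEQ = 5850, len = 769 B, covers [5850, 6618] [LOST]
In-order data received: bytes [4272, 5849] (segments 1..2).
Segment 3 missing -> gap begins at byte 5850.
Cumulative ACK = next expected in-order byte = 4272 + 1192 + 386 = 5850

5850


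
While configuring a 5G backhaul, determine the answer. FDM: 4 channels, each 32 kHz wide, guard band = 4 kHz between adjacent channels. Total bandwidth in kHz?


Given: 4 channels, 32 kHz each, guard = 4 kHz
Channel bandwidth = 4 * 32 = 128 kHz
Guard bands = 3 gaps * 4 kHz = 12 kHz
Total = 128 + 12 = 140 kHz

140


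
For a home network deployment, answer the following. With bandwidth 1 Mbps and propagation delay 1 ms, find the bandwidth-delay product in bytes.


Given: bandwidth = 1 Mbps, delay = 1 ms
BDP in bits = 1 * 10^6 * 1 / 1000
BDP in bits = 1000
BDP in bytes = 1000 / 8 = 125

125


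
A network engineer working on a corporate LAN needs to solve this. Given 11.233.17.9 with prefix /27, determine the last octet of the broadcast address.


Given: IP = 11.233.17.9, prefix = /27
Host bits = 32 - 27 = 5
Network last octet = 9 AND mask = 0
Host part size = 2^5 - 1 = 31
Broadcast last octet = 0 OR 31 = 31

31


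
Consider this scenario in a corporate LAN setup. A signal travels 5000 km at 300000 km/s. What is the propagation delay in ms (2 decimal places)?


Given: distance = 5000 km, speed = 300000 km/s
Delay = distance / speed = 5000 / 300000 seconds
Delay in ms = 5000 * 1000 / 300000
Delay = 16.6667 ms
Rounded to 2 dp = 16.67 ms

16.67


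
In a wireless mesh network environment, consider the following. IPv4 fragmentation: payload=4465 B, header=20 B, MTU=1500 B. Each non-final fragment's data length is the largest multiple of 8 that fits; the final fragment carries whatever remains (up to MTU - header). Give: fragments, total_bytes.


Max data per non-final fragment = floor((MTU - header)/8)*8 = floor((1500 - 20)/8)*8 = floor(1480/8)*8 = 1480 B
Final fragment needs no 8-byte alignment: it can carry up to MTU - header = 1480 B
Non-final fragments needed = ceil((payload - 1480) / 1480) = ceil(2985/1480) = ceil(2.0169) = 3
Number of fragments = 3 + 1 = 4
Fragment sizes (data): 3 * 1480 B + 25 B (last, 25 <= 1480 OK)
Total bytes sent = payload + n_frags * header = 4465 + 4*20 = 4465 + 80 = 4545 B

4, 4545


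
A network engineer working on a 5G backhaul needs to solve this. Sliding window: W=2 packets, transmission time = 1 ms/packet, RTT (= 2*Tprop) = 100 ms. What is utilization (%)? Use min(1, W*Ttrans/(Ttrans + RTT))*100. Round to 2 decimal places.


Given: W = 2, Ttrans = 1 ms, RTT = 100 ms (= 2 * Tprop, Tprop = 50 ms)
Cycle time = Ttrans + RTT = 1 + 100 = 101 ms (first packet sent until its ACK returns)
W * Ttrans = 2 * 1 = 2 ms of sending per cycle
W * Ttrans / (Ttrans + RTT) = 2 / 101 = 0.019802
U = min(1, 0.019802) = 0.019802
U% = 1.98%

1.98


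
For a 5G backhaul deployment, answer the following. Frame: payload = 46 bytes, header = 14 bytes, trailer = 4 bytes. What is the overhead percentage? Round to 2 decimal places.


Given: payload = 46 B, header = 14 B, trailer = 4 B
Overhead bytes = header + trailer = 14 + 4 = 18
Total frame = payload + overhead = 46 + 18 = 64
Overhead % = 18 / 64 * 100 = 28.1250% -> 28.13% (2 dp)

28.13


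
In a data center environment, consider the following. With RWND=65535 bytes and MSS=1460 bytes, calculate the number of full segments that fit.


Given: RWND = 65535 bytes, MSS = 1460 bytes
Full segments = floor(RWND / MSS)
Full segments = floor(65535 / 1460)
Full segments = floor(44.887) = 44

44


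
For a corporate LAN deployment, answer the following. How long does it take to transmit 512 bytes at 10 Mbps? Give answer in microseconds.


Given: packet = 512 bytes, bandwidth = 10 Mbps
Packet in bits = 512 * 8 = 4096 bits
Bandwidth = 10 * 10^6 = 10000000 bps
Time = 4096 / 10000000 seconds
Time in us = 4096 * 10^6 / 10000000 = 409.6

409.6


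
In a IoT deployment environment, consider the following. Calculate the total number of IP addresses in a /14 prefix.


Given: CIDR prefix /14
Host bits = 32 - 14 = 18
Total addresses = 2^18 = 262144

262144


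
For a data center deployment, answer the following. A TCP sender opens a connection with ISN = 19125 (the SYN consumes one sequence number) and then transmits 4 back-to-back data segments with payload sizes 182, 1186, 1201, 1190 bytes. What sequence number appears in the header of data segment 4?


The SYN occupies sequence number ISN = 19125, so the first data byte is ISN + 1 = 19126.
SEQ of data segment i = (ISN + 1) + sum of payload sizes of segments 1..i-1.
Segment 1: SEQ = 19126, payload = 182 bytes
Segment 2: SEQ = 19308, payload = 1186 bytes
Segment 3: SEQ = 20494, payload = 1201 bytes
Segment 4: SEQ = 21695, payload = 1190 bytes
SEQ of segment 4 = 19126 + 182 + 1186 + 1201 = 21695

21695


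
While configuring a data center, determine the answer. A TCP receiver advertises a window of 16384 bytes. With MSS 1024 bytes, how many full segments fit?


Given: RWND = 16384 bytes, MSS = 1024 bytes
Full segments = floor(RWND / MSS)
Full segments = floor(16384 / 1024)
Full segments = floor(16.0) = 16

16


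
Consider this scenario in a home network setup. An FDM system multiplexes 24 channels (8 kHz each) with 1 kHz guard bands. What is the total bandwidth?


Given: 24 channels, 8 kHz each, guard = 1 kHz
Channel bandwidth = 24 * 8 = 192 kHz
Guard bands = 23 gaps * 1 kHz = 23 kHz
Total = 192 + 23 = 215 kHz

215


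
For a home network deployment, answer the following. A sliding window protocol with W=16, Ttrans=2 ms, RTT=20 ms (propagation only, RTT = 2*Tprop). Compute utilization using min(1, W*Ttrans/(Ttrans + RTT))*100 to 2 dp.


Given: W = 16, Ttrans = 2 ms, RTT = 20 ms (= 2 * Tprop, Tprop = 10 ms)
Cycle time = Ttrans + RTT = 2 + 20 = 22 ms (first packet sent until its ACK returns)
W * Ttrans = 16 * 2 = 32 ms of sending per cycle
W * Ttrans / (Ttrans + RTT) = 32 / 22 = 1.454545
U = min(1, 1.454545) = 1.000000
U% = 100.00%

100.00


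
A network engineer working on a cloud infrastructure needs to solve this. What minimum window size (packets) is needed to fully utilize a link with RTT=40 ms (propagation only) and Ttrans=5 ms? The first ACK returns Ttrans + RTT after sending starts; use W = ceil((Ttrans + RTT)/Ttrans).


Given: Ttrans = 5 ms, RTT = 40 ms (= 2 * Tprop, Tprop = 20 ms)
Time until first ACK returns = Ttrans + RTT = 5 + 40 = 45 ms
Need W * Ttrans >= Ttrans + RTT  ->  W >= (Ttrans + RTT) / Ttrans
(Ttrans + RTT) / Ttrans = 45 / 5 = 9
W_min = ceil(9) = 9

9


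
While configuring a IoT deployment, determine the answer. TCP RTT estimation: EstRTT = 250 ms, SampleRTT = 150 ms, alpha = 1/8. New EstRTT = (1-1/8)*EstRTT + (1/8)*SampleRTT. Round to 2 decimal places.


Given: EstRTT = 250 ms, SampleRTT = 150 ms, alpha = 1/8
New EstRTT = (1 - alpha) * EstRTT + alpha * SampleRTT
(7/8) * 250 = 218.75
(1/8) * 150 = 18.75
New EstRTT = 218.75 + 18.75 = 237.5 ms -> 237.50 ms (2 dp)

237.50
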